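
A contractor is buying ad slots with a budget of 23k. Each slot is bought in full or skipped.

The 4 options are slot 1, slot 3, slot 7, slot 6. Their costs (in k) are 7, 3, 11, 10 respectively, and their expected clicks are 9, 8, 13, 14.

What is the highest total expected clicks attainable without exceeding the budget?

31

Allowing fractional choices, the relaxed optimum would be about 34.5, but ad slots are indivisible.
slot 1 + slot 3 + slot 6: cost 7 + 3 + 10 = 20 ≤ 23, expected clicks 9 + 8 + 14 = 31.
slot 7 + slot 6: cost 11 + 10 = 21 ≤ 23, expected clicks 13 + 14 = 27.
slot 1 + slot 3 + slot 7: cost 7 + 3 + 11 = 21 ≤ 23, expected clicks 9 + 8 + 13 = 30.
Best is slot 1, slot 3, and slot 6 with total expected clicks 31.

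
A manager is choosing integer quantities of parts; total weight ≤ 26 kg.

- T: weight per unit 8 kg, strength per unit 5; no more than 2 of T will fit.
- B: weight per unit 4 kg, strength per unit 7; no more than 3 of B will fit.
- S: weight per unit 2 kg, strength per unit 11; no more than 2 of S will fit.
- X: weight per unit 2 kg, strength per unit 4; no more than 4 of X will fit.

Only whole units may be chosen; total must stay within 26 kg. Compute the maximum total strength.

59

S has the best ratio (11/2); taking only S gives at most 2×11 = 22 (stopped by the supply cap of 2).
Mixing does better — 3×B, 2×S, and 4×X: weight 24 ≤ 26, strength 3·7 + 2·11 + 4·4 = 59.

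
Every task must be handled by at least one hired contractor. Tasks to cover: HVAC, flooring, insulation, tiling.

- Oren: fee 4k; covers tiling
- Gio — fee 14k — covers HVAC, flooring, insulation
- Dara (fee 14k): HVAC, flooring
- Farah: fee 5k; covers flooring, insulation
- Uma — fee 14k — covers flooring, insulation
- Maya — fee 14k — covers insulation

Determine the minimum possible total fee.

The greedy cost-per-new-task heuristic would pick Farah, Oren, and Gio for 23, but a cheaper cover exists.
Choose Oren and Gio: together they cover HVAC, flooring, insulation, tiling — every task.
Total fee: 4 + 14 = 18.
No cover costs less than 18.

18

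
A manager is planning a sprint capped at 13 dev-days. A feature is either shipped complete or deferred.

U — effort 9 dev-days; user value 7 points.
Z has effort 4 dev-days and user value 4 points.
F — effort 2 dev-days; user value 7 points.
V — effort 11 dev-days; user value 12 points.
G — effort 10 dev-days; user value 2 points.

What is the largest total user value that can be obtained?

This is an integer program with binary decision variables.
V: effort 11 ≤ 13, user value 12.
U + F: effort 9 + 2 = 11 ≤ 13, user value 7 + 7 = 14.
F + V: effort 2 + 11 = 13 ≤ 13, user value 7 + 12 = 19.
Best is F and V with total user value 19.

19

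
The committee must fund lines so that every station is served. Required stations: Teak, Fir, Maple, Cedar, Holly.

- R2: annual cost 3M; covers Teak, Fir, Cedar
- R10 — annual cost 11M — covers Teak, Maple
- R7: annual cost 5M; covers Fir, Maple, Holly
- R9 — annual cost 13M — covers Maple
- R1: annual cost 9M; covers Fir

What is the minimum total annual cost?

8

This is an integer covering problem.
Choose R2 and R7: together they cover Teak, Fir, Maple, Cedar, Holly — every station.
Total annual cost: 3 + 5 = 8.
No cover costs less than 8.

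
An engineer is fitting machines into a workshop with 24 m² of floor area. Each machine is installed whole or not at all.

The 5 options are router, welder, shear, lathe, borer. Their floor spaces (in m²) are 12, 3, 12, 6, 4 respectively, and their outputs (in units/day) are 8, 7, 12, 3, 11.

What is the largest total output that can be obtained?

router + welder + borer: floor space 12 + 3 + 4 = 19 ≤ 24, output 8 + 7 + 11 = 26.
shear + lathe + borer: floor space 12 + 6 + 4 = 22 ≤ 24, output 12 + 3 + 11 = 26.
welder + shear + borer: floor space 3 + 12 + 4 = 19 ≤ 24, output 7 + 12 + 11 = 30.
Best is welder, shear, and borer with total output 30.

30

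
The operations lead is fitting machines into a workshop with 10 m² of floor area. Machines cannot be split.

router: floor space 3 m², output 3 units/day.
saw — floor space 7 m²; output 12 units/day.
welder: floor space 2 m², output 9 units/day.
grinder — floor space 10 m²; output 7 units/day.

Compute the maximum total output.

21

router + welder: floor space 3 + 2 = 5 ≤ 10, output 3 + 9 = 12.
saw + welder: floor space 7 + 2 = 9 ≤ 10, output 12 + 9 = 21.
router + saw: floor space 3 + 7 = 10 ≤ 10, output 3 + 12 = 15.
Best is saw and welder with total output 21.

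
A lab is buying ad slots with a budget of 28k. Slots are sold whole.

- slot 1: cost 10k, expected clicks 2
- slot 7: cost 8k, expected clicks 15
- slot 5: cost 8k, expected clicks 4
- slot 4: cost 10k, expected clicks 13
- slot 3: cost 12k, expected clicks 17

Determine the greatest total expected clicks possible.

Allowing fractional choices, the relaxed optimum would be about 42.4, but ad slots are indivisible.
slot 7 + slot 5 + slot 3: cost 8 + 8 + 12 = 28 ≤ 28, expected clicks 15 + 4 + 17 = 36.
slot 7 + slot 3: cost 8 + 12 = 20 ≤ 28, expected clicks 15 + 17 = 32.
Best is slot 7, slot 5, and slot 3 with total expected clicks 36.

36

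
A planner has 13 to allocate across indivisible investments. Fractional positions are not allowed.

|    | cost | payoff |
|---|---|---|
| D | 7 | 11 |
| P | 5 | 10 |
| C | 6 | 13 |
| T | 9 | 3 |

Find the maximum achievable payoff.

This is a 0-1 knapsack instance.
Allowing fractional choices, the relaxed optimum would be about 26.1, but investments are indivisible.
D + C: cost 7 + 6 = 13 ≤ 13, payoff 11 + 13 = 24.
P + C: cost 5 + 6 = 11 ≤ 13, payoff 10 + 13 = 23.
D + P: cost 7 + 5 = 12 ≤ 13, payoff 11 + 10 = 21.
Best is D and C with total payoff 24.

24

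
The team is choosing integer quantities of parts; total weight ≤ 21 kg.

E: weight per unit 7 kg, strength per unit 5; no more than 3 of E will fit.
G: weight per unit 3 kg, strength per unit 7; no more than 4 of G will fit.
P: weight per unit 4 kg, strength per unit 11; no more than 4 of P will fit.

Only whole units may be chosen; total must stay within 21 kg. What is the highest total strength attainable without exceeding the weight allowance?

P has the best ratio (11/4); taking only P gives at most 4×11 = 44 (stopped by the supply cap of 4).
Mixing does better — 3×G and 3×P: weight 21 ≤ 21, strength 3·7 + 3·11 = 54.

54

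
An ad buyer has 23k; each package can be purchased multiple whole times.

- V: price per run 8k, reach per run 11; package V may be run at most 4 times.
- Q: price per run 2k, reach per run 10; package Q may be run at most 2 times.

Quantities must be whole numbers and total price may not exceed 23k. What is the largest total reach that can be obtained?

2×V and 1×Q: price 18 ≤ 23, reach 2·11 + 1·10 = 32.
2×V and 2×Q: price 20 ≤ 23, reach 2·11 + 2·10 = 42.
Best is 42.

42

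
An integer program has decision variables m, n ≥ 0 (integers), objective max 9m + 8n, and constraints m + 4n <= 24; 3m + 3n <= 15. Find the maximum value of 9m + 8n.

(m,n)=(5,0): 1·5+4·0=5≤24, 3·5+3·0=15≤15, objective 45.
(m,n)=(4,1): 1·4+4·1=8≤24, 3·4+3·1=15≤15, objective 44.
(m,n)=(4,0): 1·4+4·0=4≤24, 3·4+3·0=12≤15, objective 36.
The best lattice point is (5,0), giving 45.

45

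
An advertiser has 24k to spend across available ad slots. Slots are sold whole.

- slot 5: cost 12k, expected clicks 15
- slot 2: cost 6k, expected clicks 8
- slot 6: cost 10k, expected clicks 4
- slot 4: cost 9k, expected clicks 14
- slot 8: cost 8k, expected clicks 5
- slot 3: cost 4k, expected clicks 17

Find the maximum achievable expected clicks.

40

Treat it as a binary knapsack problem.
slot 5 + slot 2 + slot 3: cost 12 + 6 + 4 = 22 ≤ 24, expected clicks 15 + 8 + 17 = 40.
slot 2 + slot 4 + slot 3: cost 6 + 9 + 4 = 19 ≤ 24, expected clicks 8 + 14 + 17 = 39.
Best is slot 5, slot 2, and slot 3 with total expected clicks 40.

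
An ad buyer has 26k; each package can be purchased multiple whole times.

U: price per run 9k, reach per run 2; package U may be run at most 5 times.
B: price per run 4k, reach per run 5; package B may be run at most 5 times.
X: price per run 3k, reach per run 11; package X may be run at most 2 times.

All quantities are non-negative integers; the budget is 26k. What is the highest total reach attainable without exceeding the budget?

47

This is a bounded integer knapsack.
5×B and 2×X: price 26 ≤ 26, reach 5·5 + 2·11 = 47.
4×B and 2×X: price 22 ≤ 26, reach 4·5 + 2·11 = 42.
Best is 47.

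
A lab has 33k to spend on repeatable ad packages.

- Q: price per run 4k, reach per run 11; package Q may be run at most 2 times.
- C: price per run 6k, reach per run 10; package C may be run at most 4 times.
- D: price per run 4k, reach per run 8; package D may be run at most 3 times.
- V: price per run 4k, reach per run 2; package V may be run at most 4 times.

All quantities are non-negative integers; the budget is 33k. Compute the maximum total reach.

66

2×Q, 2×C, and 3×D: price 32 ≤ 33, reach 2·11 + 2·10 + 3·8 = 66.
2×Q and 4×C: price 32 ≤ 33, reach 2·11 + 4·10 = 62.
Best is 66.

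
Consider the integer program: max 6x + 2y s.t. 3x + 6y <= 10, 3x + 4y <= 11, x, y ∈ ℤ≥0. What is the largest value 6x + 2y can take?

The continuous relaxation peaks at (3.33, 0) with value 20.00; rounding to a feasible lattice point costs some objective.
(x,y)=(3,0): 3·3+6·0=9≤10, 3·3+4·0=9≤11, objective 18.
(x,y)=(2,0): 3·2+6·0=6≤10, 3·2+4·0=6≤11, objective 12.
The best lattice point is (3,0), giving 18.

18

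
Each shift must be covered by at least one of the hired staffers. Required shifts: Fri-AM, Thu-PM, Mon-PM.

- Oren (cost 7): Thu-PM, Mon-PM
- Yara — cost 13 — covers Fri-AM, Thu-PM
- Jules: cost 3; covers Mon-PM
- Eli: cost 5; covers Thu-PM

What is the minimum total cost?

Choose Yara and Jules: together they cover Fri-AM, Thu-PM, Mon-PM — every shift.
Total cost: 13 + 3 = 16.

16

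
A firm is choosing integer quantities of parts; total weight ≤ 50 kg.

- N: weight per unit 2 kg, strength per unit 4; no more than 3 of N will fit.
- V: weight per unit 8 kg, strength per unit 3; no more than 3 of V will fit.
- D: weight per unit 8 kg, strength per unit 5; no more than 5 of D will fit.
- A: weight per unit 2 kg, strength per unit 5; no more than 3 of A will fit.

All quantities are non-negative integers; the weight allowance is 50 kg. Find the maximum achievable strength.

A has the best ratio (5/2); taking only A gives at most 3×5 = 15 (stopped by the supply cap of 3).
Mixing does better — 2×N, 5×D, and 3×A: weight 50 ≤ 50, strength 2·4 + 5·5 + 3·5 = 48.

48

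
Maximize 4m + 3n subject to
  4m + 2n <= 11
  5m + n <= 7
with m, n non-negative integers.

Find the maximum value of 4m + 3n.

15

The continuous relaxation peaks at (0, 5.5) with value 16.50; rounding to a feasible lattice point costs some objective.
(m,n)=(0,5): 4·0+2·5=10≤11, 5·0+1·5=5≤7, objective 15.
(m,n)=(0,4): 4·0+2·4=8≤11, 5·0+1·4=4≤7, objective 12.
No feasible integer point exceeds 15.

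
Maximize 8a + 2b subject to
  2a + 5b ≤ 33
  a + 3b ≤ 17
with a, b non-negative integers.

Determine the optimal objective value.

Relaxing integrality, the LP optimum is 132.00 at (a,b) = (16.5, 0), which is not an integer point.
(a,b)=(16,0): 2·16+5·0=32≤33, 1·16+3·0=16≤17, objective 128.
(a,b)=(15,0): 2·15+5·0=30≤33, 1·15+3·0=15≤17, objective 120.
No feasible integer point exceeds 128.

128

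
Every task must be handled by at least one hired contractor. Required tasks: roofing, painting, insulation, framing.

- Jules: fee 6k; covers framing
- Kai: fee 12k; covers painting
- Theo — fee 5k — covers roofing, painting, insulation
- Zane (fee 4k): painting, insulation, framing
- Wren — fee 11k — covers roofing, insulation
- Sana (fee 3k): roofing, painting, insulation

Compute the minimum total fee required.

Choose Zane and Sana: together they cover roofing, painting, insulation, framing — every task.
Total fee: 4 + 3 = 7.

7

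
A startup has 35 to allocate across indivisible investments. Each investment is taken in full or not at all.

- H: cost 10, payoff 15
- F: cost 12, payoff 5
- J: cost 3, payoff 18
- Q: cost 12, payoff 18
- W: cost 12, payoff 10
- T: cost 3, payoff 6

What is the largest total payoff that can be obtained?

57

Treat it as a binary knapsack problem.
Take H, J, Q, and T: cost 10 + 3 + 12 + 3 = 28 ≤ 35, payoff 15 + 18 + 18 + 6 = 57.
No other feasible combination does better.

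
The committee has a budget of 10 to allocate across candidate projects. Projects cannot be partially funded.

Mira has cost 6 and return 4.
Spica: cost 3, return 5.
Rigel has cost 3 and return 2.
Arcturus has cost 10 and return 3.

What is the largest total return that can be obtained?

Take Mira and Spica: cost 6 + 3 = 9 ≤ 10, return 4 + 5 = 9.
No other feasible combination does better.

9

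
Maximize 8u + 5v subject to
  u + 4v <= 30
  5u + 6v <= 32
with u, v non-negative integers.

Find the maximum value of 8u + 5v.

48

(u,v)=(6,0): 1·6+4·0=6≤30, 5·6+6·0=30≤32, objective 48.
(u,v)=(5,1): 1·5+4·1=9≤30, 5·5+6·1=31≤32, objective 45.
(u,v)=(5,0): 1·5+4·0=5≤30, 5·5+6·0=25≤32, objective 40.
The best lattice point is (6,0), giving 48.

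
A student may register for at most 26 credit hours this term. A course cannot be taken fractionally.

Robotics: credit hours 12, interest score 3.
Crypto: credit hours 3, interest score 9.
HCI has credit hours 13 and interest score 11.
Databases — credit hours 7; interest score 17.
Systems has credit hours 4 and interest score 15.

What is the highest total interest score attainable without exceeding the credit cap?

44

Robotics + Crypto + Databases + Systems: credit hours 12 + 3 + 7 + 4 = 26 ≤ 26, interest score 3 + 9 + 17 + 15 = 44.
HCI + Databases + Systems: credit hours 13 + 7 + 4 = 24 ≤ 26, interest score 11 + 17 + 15 = 43.
Best is Robotics, Crypto, Databases, and Systems with total interest score 44.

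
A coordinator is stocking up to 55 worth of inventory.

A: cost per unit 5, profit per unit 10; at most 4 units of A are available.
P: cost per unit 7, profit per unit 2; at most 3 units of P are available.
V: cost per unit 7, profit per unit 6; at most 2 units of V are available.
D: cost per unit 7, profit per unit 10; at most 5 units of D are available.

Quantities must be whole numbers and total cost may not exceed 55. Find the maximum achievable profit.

90

This is a bounded integer knapsack.
Take 4×A and 5×D: cost 55 ≤ 55, profit 4·10 + 5·10 = 90.
A has the best ratio (10/5) and is taken to its limit of 4; remaining capacity is filled optimally with the others.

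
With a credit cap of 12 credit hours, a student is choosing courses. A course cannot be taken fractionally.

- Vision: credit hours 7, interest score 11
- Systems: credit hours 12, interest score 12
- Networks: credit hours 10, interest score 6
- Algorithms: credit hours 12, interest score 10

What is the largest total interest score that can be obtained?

12

Allowing fractional choices, the relaxed optimum would be about 16.0, but courses are indivisible.
Systems: credit hours 12 ≤ 12, interest score 12.
Algorithms: credit hours 12 ≤ 12, interest score 10.
Vision: credit hours 7 ≤ 12, interest score 11.
Best is Systems with total interest score 12.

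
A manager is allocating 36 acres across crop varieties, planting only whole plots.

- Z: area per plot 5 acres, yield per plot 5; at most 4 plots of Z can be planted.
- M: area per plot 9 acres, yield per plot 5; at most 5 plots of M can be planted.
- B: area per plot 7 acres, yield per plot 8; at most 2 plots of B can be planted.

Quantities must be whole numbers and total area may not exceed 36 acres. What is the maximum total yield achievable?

4×Z and 2×B: area 34 ≤ 36, yield 4·5 + 2·8 = 36.
4×Z, 1×M, and 1×B: area 36 ≤ 36, yield 4·5 + 1·5 + 1·8 = 33.
Best is 36.

36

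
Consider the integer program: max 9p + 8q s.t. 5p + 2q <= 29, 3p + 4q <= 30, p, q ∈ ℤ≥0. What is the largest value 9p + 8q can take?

The continuous relaxation peaks at (4, 4.5) with value 72.00; rounding to a feasible lattice point costs some objective.
(p,q)=(4,4): 5·4+2·4=28≤29, 3·4+4·4=28≤30, objective 68.
(p,q)=(3,5): 5·3+2·5=25≤29, 3·3+4·5=29≤30, objective 67.
No feasible integer point exceeds 68.

68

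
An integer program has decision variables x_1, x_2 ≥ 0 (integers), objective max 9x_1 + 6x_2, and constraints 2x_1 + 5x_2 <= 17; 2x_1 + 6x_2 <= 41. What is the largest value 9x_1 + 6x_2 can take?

72

(x_1,x_2)=(8,0) is feasible, giving 72.
(x_1,x_2)=(7,0) is feasible, giving 63.
Maximum is 72 at (x_1,x_2)=(8,0).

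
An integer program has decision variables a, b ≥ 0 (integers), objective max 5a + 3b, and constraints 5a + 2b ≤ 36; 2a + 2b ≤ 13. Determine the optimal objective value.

30

The continuous relaxation peaks at (6.5, 0) with value 32.50; rounding to a feasible lattice point costs some objective.
(a,b)=(6,0): 5·6+2·0=30≤36, 2·6+2·0=12≤13, objective 30.
(a,b)=(5,1): 5·5+2·1=27≤36, 2·5+2·1=12≤13, objective 28.
(a,b)=(5,0): 5·5+2·0=25≤36, 2·5+2·0=10≤13, objective 25.
No feasible integer point exceeds 30.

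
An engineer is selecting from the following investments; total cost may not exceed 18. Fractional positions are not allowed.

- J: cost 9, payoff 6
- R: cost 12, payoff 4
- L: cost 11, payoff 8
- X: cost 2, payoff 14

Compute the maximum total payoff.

Allowing fractional choices, the relaxed optimum would be about 25.3, but investments are indivisible.
L + X: cost 11 + 2 = 13 ≤ 18, payoff 8 + 14 = 22.
J + X: cost 9 + 2 = 11 ≤ 18, payoff 6 + 14 = 20.
R + X: cost 12 + 2 = 14 ≤ 18, payoff 4 + 14 = 18.
Best is L and X with total payoff 22.

22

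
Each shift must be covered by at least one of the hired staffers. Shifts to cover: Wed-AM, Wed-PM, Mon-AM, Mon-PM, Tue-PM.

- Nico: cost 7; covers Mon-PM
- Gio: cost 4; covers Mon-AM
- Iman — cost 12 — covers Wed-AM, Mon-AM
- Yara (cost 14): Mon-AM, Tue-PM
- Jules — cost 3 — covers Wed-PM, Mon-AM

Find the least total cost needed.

36

Choose Nico, Iman, Yara, and Jules: together they cover Wed-AM, Wed-PM, Mon-AM, Mon-PM, Tue-PM — every shift.
Total cost: 7 + 12 + 14 + 3 = 36.
No cover costs less than 36.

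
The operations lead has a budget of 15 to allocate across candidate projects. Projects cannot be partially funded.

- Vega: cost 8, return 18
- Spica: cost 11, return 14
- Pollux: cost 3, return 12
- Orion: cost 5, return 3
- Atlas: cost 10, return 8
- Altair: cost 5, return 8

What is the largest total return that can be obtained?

Vega + Altair: cost 8 + 5 = 13 ≤ 15, return 18 + 8 = 26.
Vega + Pollux: cost 8 + 3 = 11 ≤ 15, return 18 + 12 = 30.
Best is Vega and Pollux with total return 30.

30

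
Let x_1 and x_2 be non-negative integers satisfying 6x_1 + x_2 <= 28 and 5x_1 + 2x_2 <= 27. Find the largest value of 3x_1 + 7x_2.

The continuous relaxation peaks at (0, 13.5) with value 94.50; rounding to a feasible lattice point costs some objective.
(x_1,x_2)=(0,13): 6·0+1·13=13≤28, 5·0+2·13=26≤27, objective 91.
(x_1,x_2)=(0,12): 6·0+1·12=12≤28, 5·0+2·12=24≤27, objective 84.
Maximum is 91 at (x_1,x_2)=(0,13).

91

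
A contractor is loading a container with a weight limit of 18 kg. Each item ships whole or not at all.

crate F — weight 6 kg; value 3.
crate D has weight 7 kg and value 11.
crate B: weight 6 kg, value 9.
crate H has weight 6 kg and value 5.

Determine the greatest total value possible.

20

Allowing fractional choices, the relaxed optimum would be about 24.2, but items are indivisible.
crate F + crate B + crate H: weight 6 + 6 + 6 = 18 ≤ 18, value 3 + 9 + 5 = 17.
crate D + crate B: weight 7 + 6 = 13 ≤ 18, value 11 + 9 = 20.
Best is crate D and crate B with total value 20.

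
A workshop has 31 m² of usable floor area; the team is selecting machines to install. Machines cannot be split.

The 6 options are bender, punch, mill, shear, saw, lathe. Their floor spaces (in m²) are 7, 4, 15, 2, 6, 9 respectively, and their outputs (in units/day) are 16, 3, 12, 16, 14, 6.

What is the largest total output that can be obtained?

58

Take bender, mill, shear, and saw: floor space 7 + 15 + 2 + 6 = 30 ≤ 31, output 16 + 12 + 16 + 14 = 58.
No other feasible combination does better.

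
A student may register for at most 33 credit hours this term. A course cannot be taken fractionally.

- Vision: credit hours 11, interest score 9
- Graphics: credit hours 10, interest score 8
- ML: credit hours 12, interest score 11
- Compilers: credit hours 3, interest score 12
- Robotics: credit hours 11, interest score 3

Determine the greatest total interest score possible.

Take Vision, ML, and Compilers: credit hours 11 + 12 + 3 = 26 ≤ 33, interest score 9 + 11 + 12 = 32.
No other feasible combination does better.

32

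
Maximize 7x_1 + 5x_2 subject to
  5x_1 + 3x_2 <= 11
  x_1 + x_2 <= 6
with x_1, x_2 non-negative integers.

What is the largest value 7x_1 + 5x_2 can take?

17

The continuous relaxation peaks at (0, 3.67) with value 18.33; rounding to a feasible lattice point costs some objective.
(x_1,x_2)=(1,2): 5·1+3·2=11≤11, 1·1+1·2=3≤6, objective 17.
(x_1,x_2)=(0,3): 5·0+3·3=9≤11, 1·0+1·3=3≤6, objective 15.
(x_1,x_2)=(1,1): 5·1+3·1=8≤11, 1·1+1·1=2≤6, objective 12.
No feasible integer point exceeds 17.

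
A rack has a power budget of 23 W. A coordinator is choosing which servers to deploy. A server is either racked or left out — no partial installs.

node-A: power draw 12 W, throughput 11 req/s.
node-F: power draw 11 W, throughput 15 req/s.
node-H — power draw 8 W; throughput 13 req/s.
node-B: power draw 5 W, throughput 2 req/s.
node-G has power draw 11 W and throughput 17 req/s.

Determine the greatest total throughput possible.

32

Allowing fractional choices, the relaxed optimum would be about 35.5, but servers are indivisible.
node-H + node-G: power draw 8 + 11 = 19 ≤ 23, throughput 13 + 17 = 30.
node-F + node-G: power draw 11 + 11 = 22 ≤ 23, throughput 15 + 17 = 32.
node-F + node-H: power draw 11 + 8 = 19 ≤ 23, throughput 15 + 13 = 28.
Best is node-F and node-G with total throughput 32.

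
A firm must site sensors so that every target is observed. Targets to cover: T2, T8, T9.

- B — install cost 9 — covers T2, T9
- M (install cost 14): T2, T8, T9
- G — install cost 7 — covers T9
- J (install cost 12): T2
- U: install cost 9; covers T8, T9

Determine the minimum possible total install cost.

14

The greedy cost-per-new-target heuristic would pick B and U for 18, but a cheaper cover exists.
M alone covers T2, T8, T9 — every target.
Total install cost: 14.
No cover costs less than 14.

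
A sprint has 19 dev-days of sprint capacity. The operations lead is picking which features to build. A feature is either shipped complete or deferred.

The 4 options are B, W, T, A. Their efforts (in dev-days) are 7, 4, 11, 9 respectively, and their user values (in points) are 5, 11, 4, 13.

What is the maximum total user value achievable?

24

Take W and A: effort 4 + 9 = 13 ≤ 19, user value 11 + 13 = 24.
No other feasible combination does better.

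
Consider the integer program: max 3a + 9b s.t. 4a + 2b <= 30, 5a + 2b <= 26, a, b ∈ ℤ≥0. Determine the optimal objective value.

117

(a,b)=(0,13): 4·0+2·13=26≤30, 5·0+2·13=26≤26, objective 117.
(a,b)=(0,12): 4·0+2·12=24≤30, 5·0+2·12=24≤26, objective 108.
The best lattice point is (0,13), giving 117.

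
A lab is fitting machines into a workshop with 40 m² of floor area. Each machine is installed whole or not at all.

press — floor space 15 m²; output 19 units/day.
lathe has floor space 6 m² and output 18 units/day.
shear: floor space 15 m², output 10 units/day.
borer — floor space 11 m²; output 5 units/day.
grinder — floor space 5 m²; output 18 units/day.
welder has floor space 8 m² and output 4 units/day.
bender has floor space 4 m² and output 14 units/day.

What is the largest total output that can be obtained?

73

This is an integer program with binary decision variables.
lathe + shear + grinder + welder + bender: floor space 6 + 15 + 5 + 8 + 4 = 38 ≤ 40, output 18 + 10 + 18 + 4 + 14 = 64.
press + lathe + grinder + bender: floor space 15 + 6 + 5 + 4 = 30 ≤ 40, output 19 + 18 + 18 + 14 = 69.
press + lathe + grinder + welder + bender: floor space 15 + 6 + 5 + 8 + 4 = 38 ≤ 40, output 19 + 18 + 18 + 4 + 14 = 73.
Best is press, lathe, grinder, welder, and bender with total output 73.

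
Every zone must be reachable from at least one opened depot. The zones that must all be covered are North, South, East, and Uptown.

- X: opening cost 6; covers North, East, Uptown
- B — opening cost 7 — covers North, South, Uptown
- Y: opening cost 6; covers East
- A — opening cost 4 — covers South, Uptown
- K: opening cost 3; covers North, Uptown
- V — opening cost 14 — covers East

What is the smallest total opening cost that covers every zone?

10

This is a weighted set-cover instance.
The greedy cost-per-new-zone heuristic would pick K, A, and X for 13, but a cheaper cover exists.
Choose X and A: together they cover North, South, East, Uptown — every zone.
Total opening cost: 6 + 4 = 10.
No cover costs less than 10.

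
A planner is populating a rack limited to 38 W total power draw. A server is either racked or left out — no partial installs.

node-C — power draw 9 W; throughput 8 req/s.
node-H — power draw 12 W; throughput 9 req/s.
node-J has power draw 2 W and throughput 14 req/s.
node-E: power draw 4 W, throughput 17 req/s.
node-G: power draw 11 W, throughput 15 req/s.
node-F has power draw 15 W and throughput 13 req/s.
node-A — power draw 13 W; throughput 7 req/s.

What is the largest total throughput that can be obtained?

Allowing fractional choices, the relaxed optimum would be about 64.4, but servers are indivisible.
node-C + node-H + node-J + node-E + node-G: power draw 9 + 12 + 2 + 4 + 11 = 38 ≤ 38, throughput 8 + 9 + 14 + 17 + 15 = 63.
node-H + node-J + node-E + node-G: power draw 12 + 2 + 4 + 11 = 29 ≤ 38, throughput 9 + 14 + 17 + 15 = 55.
node-J + node-E + node-G + node-F: power draw 2 + 4 + 11 + 15 = 32 ≤ 38, throughput 14 + 17 + 15 + 13 = 59.
Best is node-C, node-H, node-J, node-E, and node-G with total throughput 63.

63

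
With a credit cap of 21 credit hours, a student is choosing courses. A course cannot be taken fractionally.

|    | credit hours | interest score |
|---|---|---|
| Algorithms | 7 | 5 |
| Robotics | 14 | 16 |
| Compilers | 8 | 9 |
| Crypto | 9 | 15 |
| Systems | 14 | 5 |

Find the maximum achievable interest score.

24

Compilers + Crypto: credit hours 8 + 9 = 17 ≤ 21, interest score 9 + 15 = 24.
Algorithms + Robotics: credit hours 7 + 14 = 21 ≤ 21, interest score 5 + 16 = 21.
Best is Compilers and Crypto with total interest score 24.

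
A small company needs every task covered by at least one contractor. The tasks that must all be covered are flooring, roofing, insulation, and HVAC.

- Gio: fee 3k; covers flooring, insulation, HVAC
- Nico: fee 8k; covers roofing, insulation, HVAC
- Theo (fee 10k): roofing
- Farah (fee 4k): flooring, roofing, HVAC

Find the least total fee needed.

7

Choose Gio and Farah: together they cover flooring, roofing, insulation, HVAC — every task.
Total fee: 3 + 4 = 7.
No cover costs less than 7.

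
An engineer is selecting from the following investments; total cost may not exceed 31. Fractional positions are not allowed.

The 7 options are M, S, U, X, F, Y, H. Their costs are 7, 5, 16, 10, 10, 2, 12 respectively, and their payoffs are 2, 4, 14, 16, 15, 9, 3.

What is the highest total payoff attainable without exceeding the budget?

44

Allowing fractional choices, the relaxed optimum would be about 47.9, but investments are indivisible.
S + X + F + Y: cost 5 + 10 + 10 + 2 = 27 ≤ 31, payoff 4 + 16 + 15 + 9 = 44.
M + X + F + Y: cost 7 + 10 + 10 + 2 = 29 ≤ 31, payoff 2 + 16 + 15 + 9 = 42.
Best is S, X, F, and Y with total payoff 44.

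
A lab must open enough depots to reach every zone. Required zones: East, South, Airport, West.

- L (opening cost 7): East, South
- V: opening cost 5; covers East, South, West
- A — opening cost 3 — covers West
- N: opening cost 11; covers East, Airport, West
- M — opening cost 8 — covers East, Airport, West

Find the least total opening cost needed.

Choose V and M: together they cover East, South, Airport, West — every zone.
Total opening cost: 5 + 8 = 13.
No cover costs less than 13.

13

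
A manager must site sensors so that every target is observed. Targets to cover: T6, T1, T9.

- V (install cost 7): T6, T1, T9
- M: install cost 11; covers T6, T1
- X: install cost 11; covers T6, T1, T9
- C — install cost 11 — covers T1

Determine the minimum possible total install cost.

V alone covers T6, T1, T9 — every target.
Total install cost: 7.
No cover costs less than 7.

7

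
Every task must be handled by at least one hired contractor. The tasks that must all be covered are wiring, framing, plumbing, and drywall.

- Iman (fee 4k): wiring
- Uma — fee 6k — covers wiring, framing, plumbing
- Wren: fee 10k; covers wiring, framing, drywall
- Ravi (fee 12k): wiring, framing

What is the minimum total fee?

16

Choose Uma and Wren: together they cover wiring, framing, plumbing, drywall — every task.
Total fee: 6 + 10 = 16.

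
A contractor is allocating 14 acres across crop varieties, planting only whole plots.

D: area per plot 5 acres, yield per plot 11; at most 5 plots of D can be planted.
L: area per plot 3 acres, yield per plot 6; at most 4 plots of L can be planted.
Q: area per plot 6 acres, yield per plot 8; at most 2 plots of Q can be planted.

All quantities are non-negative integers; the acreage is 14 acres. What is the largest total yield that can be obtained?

29

This is a bounded integer knapsack.
Take 1×D and 3×L: area 14 ≤ 14, yield 1·11 + 3·6 = 29.
No other integer combination yields more.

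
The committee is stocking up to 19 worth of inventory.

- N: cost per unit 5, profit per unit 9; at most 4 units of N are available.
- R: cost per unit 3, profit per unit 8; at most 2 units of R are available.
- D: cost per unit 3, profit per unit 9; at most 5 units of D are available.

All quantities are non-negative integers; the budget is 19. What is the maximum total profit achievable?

53

D has the best ratio (9/3); taking only D gives at most 5×9 = 45 (stopped by the supply cap of 5).
Mixing does better — 1×R and 5×D: cost 18 ≤ 19, profit 1·8 + 5·9 = 53.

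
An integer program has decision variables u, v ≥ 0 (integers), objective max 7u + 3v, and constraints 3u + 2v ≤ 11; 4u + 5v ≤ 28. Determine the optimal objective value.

24

Relaxing integrality, the LP optimum is 25.67 at (u,v) = (3.67, 0), which is not an integer point.
(u,v)=(3,1) is feasible, giving 24.
(u,v)=(3,0) is feasible, giving 21.
(u,v)=(2,2) is feasible, giving 20.
(u,v)=(2,1) is feasible, giving 17.
The best lattice point is (3,1), giving 24.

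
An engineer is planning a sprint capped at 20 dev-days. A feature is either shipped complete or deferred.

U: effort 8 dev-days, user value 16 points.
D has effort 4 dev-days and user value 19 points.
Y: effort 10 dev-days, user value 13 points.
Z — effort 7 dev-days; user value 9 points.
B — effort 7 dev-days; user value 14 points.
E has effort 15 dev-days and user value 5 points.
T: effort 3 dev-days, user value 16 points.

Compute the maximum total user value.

51

Allowing fractional choices, the relaxed optimum would be about 61.0, but features are indivisible.
D + B + T: effort 4 + 7 + 3 = 14 ≤ 20, user value 19 + 14 + 16 = 49.
U + D + B: effort 8 + 4 + 7 = 19 ≤ 20, user value 16 + 19 + 14 = 49.
U + D + T: effort 8 + 4 + 3 = 15 ≤ 20, user value 16 + 19 + 16 = 51.
Best is U, D, and T with total user value 51.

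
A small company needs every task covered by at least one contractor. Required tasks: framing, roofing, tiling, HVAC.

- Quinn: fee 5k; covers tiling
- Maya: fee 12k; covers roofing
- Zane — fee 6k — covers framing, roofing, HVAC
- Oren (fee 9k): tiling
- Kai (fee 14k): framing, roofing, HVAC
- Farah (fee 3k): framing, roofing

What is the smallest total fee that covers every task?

The greedy cost-per-new-task heuristic would pick Farah, Quinn, and Zane for 14, but a cheaper cover exists.
Choose Quinn and Zane: together they cover framing, roofing, tiling, HVAC — every task.
Total fee: 5 + 6 = 11.
No cover costs less than 11.

11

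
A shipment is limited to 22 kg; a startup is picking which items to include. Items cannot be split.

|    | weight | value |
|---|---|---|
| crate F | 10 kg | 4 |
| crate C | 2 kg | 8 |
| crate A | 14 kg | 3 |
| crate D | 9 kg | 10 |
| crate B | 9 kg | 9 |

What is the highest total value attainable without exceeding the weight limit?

27

Allowing fractional choices, the relaxed optimum would be about 27.8, but items are indivisible.
crate C + crate D + crate B: weight 2 + 9 + 9 = 20 ≤ 22, value 8 + 10 + 9 = 27.
crate F + crate C + crate D: weight 10 + 2 + 9 = 21 ≤ 22, value 4 + 8 + 10 = 22.
Best is crate C, crate D, and crate B with total value 27.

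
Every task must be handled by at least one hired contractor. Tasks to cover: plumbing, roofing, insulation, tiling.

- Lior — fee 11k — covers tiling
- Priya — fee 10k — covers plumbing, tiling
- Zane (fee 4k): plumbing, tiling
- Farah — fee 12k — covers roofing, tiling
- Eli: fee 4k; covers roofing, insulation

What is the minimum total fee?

8

Choose Zane and Eli: together they cover plumbing, roofing, insulation, tiling — every task.
Total fee: 4 + 4 = 8.
No cover costs less than 8.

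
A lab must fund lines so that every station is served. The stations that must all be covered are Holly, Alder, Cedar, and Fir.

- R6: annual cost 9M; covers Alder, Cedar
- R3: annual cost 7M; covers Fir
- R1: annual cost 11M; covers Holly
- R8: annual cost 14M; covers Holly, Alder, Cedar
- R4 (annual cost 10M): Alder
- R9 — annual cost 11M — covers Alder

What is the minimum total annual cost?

This is a weighted set-cover instance.
Choose R3 and R8: together they cover Holly, Alder, Cedar, Fir — every station.
Total annual cost: 7 + 14 = 21.

21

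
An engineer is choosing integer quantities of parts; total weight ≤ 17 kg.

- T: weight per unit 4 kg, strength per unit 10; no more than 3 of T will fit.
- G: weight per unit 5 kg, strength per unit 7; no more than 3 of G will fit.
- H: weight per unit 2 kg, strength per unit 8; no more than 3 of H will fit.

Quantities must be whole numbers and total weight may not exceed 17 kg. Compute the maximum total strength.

Take 3×T and 2×H: weight 16 ≤ 17, strength 3·10 + 2·8 = 46.
No other integer combination yields more.

46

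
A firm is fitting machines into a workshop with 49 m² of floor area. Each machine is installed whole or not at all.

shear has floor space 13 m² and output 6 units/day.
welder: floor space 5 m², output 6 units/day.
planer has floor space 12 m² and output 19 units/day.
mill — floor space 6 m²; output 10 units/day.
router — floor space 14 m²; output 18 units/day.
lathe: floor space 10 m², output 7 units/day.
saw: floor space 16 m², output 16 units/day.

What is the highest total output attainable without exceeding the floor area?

welder + planer + mill + router + lathe: floor space 5 + 12 + 6 + 14 + 10 = 47 ≤ 49, output 6 + 19 + 10 + 18 + 7 = 60.
planer + mill + router + saw: floor space 12 + 6 + 14 + 16 = 48 ≤ 49, output 19 + 10 + 18 + 16 = 63.
welder + planer + router + saw: floor space 5 + 12 + 14 + 16 = 47 ≤ 49, output 6 + 19 + 18 + 16 = 59.
Best is planer, mill, router, and saw with total output 63.

63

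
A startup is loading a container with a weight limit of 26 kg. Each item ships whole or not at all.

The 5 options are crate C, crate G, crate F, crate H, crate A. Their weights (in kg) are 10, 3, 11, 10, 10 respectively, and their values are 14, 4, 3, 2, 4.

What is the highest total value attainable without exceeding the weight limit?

22

Allowing fractional choices, the relaxed optimum would be about 22.8, but items are indivisible.
crate C + crate G + crate A: weight 10 + 3 + 10 = 23 ≤ 26, value 14 + 4 + 4 = 22.
crate C + crate G + crate H: weight 10 + 3 + 10 = 23 ≤ 26, value 14 + 4 + 2 = 20.
crate C + crate G + crate F: weight 10 + 3 + 11 = 24 ≤ 26, value 14 + 4 + 3 = 21.
Best is crate C, crate G, and crate A with total value 22.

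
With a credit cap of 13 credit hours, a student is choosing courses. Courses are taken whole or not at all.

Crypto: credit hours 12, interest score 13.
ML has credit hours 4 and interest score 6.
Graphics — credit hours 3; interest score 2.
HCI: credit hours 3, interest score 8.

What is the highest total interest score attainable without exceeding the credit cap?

Take ML, Graphics, and HCI: credit hours 4 + 3 + 3 = 10 ≤ 13, interest score 6 + 2 + 8 = 16.
No other feasible combination does better.

16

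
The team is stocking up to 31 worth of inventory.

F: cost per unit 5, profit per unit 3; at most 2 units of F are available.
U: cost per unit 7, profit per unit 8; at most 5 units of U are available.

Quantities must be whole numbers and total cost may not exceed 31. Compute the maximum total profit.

32

2×F and 3×U: cost 31 ≤ 31, profit 2·3 + 3·8 = 30.
4×U: cost 28 ≤ 31, profit 4·8 = 32.
Best is 32.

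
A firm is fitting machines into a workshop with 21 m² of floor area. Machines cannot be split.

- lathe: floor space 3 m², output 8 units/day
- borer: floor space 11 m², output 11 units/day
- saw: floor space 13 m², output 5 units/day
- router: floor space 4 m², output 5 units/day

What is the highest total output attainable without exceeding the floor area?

Allowing fractional choices, the relaxed optimum would be about 25.2, but machines are indivisible.
lathe + borer: floor space 3 + 11 = 14 ≤ 21, output 8 + 11 = 19.
lathe + borer + router: floor space 3 + 11 + 4 = 18 ≤ 21, output 8 + 11 + 5 = 24.
Best is lathe, borer, and router with total output 24.

24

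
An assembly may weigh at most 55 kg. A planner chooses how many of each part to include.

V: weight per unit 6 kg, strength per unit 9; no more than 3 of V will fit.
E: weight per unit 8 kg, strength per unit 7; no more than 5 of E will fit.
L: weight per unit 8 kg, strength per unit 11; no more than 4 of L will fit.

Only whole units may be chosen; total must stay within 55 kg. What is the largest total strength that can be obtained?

71

V has the best ratio (9/6); taking only V gives at most 3×9 = 27 (stopped by the supply cap of 3).
Mixing does better — 3×V and 4×L: weight 50 ≤ 55, strength 3·9 + 4·11 = 71.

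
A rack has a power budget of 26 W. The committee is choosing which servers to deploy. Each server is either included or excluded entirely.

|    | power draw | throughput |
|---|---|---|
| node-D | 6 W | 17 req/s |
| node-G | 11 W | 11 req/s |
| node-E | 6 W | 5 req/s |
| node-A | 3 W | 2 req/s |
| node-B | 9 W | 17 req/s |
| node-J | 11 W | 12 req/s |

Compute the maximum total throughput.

46

This is a 0-1 knapsack instance.
node-D + node-G + node-B: power draw 6 + 11 + 9 = 26 ≤ 26, throughput 17 + 11 + 17 = 45.
node-D + node-B + node-J: power draw 6 + 9 + 11 = 26 ≤ 26, throughput 17 + 17 + 12 = 46.
node-D + node-E + node-A + node-B: power draw 6 + 6 + 3 + 9 = 24 ≤ 26, throughput 17 + 5 + 2 + 17 = 41.
Best is node-D, node-B, and node-J with total throughput 46.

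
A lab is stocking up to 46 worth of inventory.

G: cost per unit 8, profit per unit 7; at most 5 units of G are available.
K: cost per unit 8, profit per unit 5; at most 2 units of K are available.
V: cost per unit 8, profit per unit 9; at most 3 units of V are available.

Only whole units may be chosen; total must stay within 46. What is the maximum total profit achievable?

41

V has the best ratio (9/8); taking only V gives at most 3×9 = 27 (stopped by the supply cap of 3).
Mixing does better — 2×G and 3×V: cost 40 ≤ 46, profit 2·7 + 3·9 = 41.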